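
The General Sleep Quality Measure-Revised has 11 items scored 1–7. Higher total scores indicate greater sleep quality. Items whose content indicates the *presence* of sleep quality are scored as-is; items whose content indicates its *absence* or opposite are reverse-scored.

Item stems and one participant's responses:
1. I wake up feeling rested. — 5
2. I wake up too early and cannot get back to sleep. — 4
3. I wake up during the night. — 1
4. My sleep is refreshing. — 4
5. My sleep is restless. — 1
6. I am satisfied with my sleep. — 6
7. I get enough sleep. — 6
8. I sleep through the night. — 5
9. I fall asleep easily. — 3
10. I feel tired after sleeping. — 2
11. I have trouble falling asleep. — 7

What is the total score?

54

Items 2, 3, 5, 10, 11 describe the absence/opposite of sleep quality → reverse-score.
reverse-coded value = 8 − response.
  item 1: 5
  item 2: 8 − 4 = 4
  item 3: 8 − 1 = 7
  item 4: 4
  item 5: 8 − 1 = 7
  item 6: 6
  item 7: 6
  item 8: 5
  item 9: 3
  item 10: 8 − 2 = 6
  item 11: 8 − 7 = 1
Total = 5 + 4 + 7 + 4 + 7 + 6 + 6 + 5 + 3 + 6 + 1 = 54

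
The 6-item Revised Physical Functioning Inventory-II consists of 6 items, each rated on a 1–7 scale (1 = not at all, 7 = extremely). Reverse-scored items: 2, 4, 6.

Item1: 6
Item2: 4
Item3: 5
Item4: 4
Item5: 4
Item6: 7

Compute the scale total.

Apply reverse scoring (on a 1–7 scale, reversed = 8 − raw):
  item 2: 8 − 4 = 4
  item 4: 8 − 4 = 4
  item 6: 8 − 7 = 1
After reverse-coding: 6, 4, 5, 4, 4, 1
Total = 6 + 4 + 5 + 4 + 4 + 1 = 24

24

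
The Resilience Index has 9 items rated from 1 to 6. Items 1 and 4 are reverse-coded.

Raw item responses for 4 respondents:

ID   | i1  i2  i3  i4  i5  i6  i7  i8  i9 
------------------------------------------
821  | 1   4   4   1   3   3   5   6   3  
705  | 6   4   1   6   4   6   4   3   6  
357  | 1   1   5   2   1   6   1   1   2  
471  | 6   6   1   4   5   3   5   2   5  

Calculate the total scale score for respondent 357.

28

Respondent 357 raw: 1, 1, 5, 2, 1, 6, 1, 1, 2.
Reverse-coded (on a 1–6 scale, reversed = 7 − raw):
  item 1: 7 − 1 = 6
  item 2: 1
  item 3: 5
  item 4: 7 − 2 = 5
  item 5: 1
  item 6: 6
  item 7: 1
  item 8: 1
  item 9: 2
Sum = 6 + 1 + 5 + 5 + 1 + 6 + 1 + 1 + 2 = 28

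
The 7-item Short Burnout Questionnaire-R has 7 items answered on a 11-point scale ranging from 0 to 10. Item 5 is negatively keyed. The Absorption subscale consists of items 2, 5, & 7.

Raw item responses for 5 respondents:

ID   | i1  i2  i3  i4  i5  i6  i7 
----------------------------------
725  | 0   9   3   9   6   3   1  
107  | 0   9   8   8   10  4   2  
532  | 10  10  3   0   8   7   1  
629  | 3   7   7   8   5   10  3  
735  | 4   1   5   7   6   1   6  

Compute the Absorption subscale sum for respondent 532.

Respondent 532 raw: 10, 10, 3, 0, 8, 7, 1.
Absorption items: 2, 5, 7.
Reverse-coded (on a 0–10 scale, reversed = 10 − raw):
  item 2: 10
  item 5: 10 − 8 = 2
  item 7: 1
Sum = 10 + 2 + 1 = 13

13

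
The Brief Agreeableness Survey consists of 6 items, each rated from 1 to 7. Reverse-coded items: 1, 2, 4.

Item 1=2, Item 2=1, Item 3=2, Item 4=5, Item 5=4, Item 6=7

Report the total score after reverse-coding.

29

Reversing items 1, 2 and 4 with 8 − raw:
Total = (8−2) + (8−1) + 2 + (8−5) + 4 + 7
      = 6 + 7 + 2 + 3 + 4 + 7 = 29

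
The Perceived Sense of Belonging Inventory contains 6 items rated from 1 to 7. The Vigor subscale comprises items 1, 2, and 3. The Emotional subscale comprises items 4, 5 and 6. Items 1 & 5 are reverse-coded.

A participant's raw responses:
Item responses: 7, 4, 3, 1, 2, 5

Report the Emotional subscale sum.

12

Emotional items: 4, 5, 6.
Of these, item 5 is reverse-coded; reversed = (1+7) − raw = 8 − raw.
  item 4: 1
  item 5: 8 − 2 = 6
  item 6: 5
Sum = 1 + 6 + 5 = 12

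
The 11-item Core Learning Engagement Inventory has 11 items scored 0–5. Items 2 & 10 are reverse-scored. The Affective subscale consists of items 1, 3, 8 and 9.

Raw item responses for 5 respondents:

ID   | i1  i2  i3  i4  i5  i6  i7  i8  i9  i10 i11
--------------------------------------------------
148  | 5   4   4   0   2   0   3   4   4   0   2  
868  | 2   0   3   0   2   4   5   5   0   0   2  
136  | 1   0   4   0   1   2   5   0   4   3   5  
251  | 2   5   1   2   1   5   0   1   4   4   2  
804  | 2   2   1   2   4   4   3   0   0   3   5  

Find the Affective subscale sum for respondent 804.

Respondent 804 raw: 2, 2, 1, 2, 4, 4, 3, 0, 0, 3, 5.
Affective items: 1, 3, 8, 9.
Reverse-coded (on a 0–5 scale, reversed = 5 − raw):
  item 1: 2
  item 3: 1
  item 8: 0
  item 9: 0
Sum = 2 + 1 + 0 + 0 = 3

3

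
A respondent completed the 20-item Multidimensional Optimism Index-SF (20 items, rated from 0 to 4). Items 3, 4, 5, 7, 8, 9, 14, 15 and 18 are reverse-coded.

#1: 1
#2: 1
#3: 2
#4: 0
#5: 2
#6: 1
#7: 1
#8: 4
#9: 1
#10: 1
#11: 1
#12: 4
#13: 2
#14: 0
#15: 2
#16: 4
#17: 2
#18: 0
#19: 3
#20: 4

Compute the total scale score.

48

Reversing items 3, 4, 5, 7, 8, 9, 14, 15, and 18 with 4 − raw:
Total = 1 + 1 + (4−2) + (4−0) + (4−2) + 1 + (4−1) + (4−4) + (4−1) + 1 + 1 + 4 + 2 + (4−0) + (4−2) + 4 + 2 + (4−0) + 3 + 4
      = 1 + 1 + 2 + 4 + 2 + 1 + 3 + 0 + 3 + 1 + 1 + 4 + 2 + 4 + 2 + 4 + 2 + 4 + 3 + 4 = 48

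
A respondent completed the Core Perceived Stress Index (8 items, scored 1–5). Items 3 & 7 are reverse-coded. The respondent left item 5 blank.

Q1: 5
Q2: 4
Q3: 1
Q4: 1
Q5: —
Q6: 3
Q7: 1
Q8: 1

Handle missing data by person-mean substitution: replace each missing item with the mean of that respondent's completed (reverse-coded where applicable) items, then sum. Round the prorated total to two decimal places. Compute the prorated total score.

27.43

Reverse-coded (on a 1–5 scale, reversed = 6 − raw):
  item 3: 6 − 1 = 5
  item 7: 6 − 1 = 5
Completed scored items (7 of 8): 5, 4, 5, 1, 3, 5, 1; sum = 24.
Person mean = 24 / 7 ≈ 3.4286
Prorated total = (24 / 7) × 8 = 27.43 (to 2 dp)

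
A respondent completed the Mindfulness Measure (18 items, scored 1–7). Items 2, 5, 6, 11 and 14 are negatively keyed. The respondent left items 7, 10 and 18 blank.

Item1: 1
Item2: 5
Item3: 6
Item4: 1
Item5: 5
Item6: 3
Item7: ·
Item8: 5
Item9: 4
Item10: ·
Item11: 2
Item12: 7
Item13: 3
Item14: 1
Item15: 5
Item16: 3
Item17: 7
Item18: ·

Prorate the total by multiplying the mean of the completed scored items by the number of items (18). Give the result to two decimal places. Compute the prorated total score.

79.20

Reverse-coded (on a 1–7 scale, reversed = 8 − raw):
  item 2: 8 − 5 = 3
  item 5: 8 − 5 = 3
  item 6: 8 − 3 = 5
  item 11: 8 − 2 = 6
  item 14: 8 − 1 = 7
Completed scored items (15 of 18): 1, 3, 6, 1, 3, 5, 5, 4, 6, 7, 3, 7, 5, 3, 7; sum = 66.
Person mean = 66 / 15 ≈ 4.4000
Prorated total = (66 / 15) × 18 = 79.20 (to 2 dp)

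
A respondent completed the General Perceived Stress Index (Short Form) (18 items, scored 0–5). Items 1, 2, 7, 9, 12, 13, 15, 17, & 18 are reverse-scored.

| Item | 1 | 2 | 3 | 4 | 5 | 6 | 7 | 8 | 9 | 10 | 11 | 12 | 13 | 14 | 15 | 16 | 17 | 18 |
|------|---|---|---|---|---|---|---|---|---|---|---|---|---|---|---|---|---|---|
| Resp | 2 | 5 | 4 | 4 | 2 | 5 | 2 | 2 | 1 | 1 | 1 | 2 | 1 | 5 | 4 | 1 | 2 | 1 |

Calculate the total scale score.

50

Reversing items 1, 2, 7, 9, 12, 13, 15, 17, & 18 with 5 − raw:
Total = (5−2) + (5−5) + 4 + 4 + 2 + 5 + (5−2) + 2 + (5−1) + 1 + 1 + (5−2) + (5−1) + 5 + (5−4) + 1 + (5−2) + (5−1)
      = 3 + 0 + 4 + 4 + 2 + 5 + 3 + 2 + 4 + 1 + 1 + 3 + 4 + 5 + 1 + 1 + 3 + 4 = 50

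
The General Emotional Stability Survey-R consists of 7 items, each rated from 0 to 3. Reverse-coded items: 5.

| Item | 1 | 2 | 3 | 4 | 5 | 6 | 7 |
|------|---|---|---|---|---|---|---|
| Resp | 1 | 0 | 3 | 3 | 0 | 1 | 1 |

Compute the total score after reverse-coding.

Raw sum = 9. Reverse-coded items: 5; their raw sum = 0.
Each reversal replaces raw with 3 − raw, changing the total by 3 − 2·raw per item.
Total = 9 + 1·3 − 2·0 = 9 + 3 − 0 = 12

12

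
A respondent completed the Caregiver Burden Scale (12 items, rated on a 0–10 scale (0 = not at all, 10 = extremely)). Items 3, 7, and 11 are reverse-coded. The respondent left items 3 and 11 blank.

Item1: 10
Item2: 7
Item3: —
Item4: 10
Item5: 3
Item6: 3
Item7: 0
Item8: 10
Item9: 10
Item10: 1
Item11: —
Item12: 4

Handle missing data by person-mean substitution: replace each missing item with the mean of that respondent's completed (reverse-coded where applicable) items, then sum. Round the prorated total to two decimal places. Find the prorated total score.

Reverse-coded (reverse-coded value = 10 − response):
  item 7: 10 − 0 = 10
Completed scored items (10 of 12): 10, 7, 10, 3, 3, 10, 10, 10, 1, 4; sum = 68.
Person mean = 68 / 10 ≈ 6.8000
Prorated total = (68 / 10) × 12 = 81.60 (to 2 dp)

81.60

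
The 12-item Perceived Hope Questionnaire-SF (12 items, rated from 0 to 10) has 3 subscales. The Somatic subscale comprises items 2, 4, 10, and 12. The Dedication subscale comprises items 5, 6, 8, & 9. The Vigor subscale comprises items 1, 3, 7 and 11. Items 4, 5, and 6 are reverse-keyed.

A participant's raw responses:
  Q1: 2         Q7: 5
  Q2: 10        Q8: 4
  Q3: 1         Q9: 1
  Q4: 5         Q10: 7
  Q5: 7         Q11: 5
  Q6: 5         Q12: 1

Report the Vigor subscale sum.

Vigor items: 1, 3, 7, 11.
  item 1: 2
  item 3: 1
  item 7: 5
  item 11: 5
Sum = 2 + 1 + 5 + 5 = 13

13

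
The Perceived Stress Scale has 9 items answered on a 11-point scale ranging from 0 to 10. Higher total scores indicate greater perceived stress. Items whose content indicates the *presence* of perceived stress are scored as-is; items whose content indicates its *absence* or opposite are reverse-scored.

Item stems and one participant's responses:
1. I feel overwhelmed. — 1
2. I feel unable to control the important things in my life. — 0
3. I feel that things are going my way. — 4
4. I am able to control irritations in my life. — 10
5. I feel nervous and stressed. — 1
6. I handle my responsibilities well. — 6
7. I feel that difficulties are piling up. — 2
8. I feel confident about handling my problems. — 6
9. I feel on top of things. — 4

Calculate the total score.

Items 3, 4, 6, 8, 9 describe the absence/opposite of perceived stress → reverse-score.
reversed = (0+10) − raw = 10 − raw.
  item 1: 1
  item 2: 0
  item 3: 10 − 4 = 6
  item 4: 10 − 10 = 0
  item 5: 1
  item 6: 10 − 6 = 4
  item 7: 2
  item 8: 10 − 6 = 4
  item 9: 10 − 4 = 6
Total = 1 + 0 + 6 + 0 + 1 + 4 + 2 + 4 + 6 = 24

24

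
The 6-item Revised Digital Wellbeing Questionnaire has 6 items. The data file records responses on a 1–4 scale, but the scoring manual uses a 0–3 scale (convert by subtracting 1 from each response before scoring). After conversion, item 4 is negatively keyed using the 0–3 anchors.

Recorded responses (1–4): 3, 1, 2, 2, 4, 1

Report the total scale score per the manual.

8

Convert to 0–3: 2, 0, 1, 1, 3, 0
Reverse-coded (on a 0–3 scale, reversed = 3 − raw):
  item 4: 3 − 1 = 2
Scored: 2, 0, 1, 2, 3, 0
Total = 8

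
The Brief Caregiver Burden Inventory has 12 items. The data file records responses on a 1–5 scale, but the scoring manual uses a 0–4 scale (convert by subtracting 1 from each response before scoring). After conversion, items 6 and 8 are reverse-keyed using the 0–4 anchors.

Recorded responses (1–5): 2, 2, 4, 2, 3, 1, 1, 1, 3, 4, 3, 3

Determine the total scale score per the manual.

25

Convert to 0–4: 1, 1, 3, 1, 2, 0, 0, 0, 2, 3, 2, 2
Reverse-coded (reverse-coded value = 4 − response):
  item 6: 4 − 0 = 4
  item 8: 4 − 0 = 4
Scored: 1, 1, 3, 1, 2, 4, 0, 4, 2, 3, 2, 2
Total = 25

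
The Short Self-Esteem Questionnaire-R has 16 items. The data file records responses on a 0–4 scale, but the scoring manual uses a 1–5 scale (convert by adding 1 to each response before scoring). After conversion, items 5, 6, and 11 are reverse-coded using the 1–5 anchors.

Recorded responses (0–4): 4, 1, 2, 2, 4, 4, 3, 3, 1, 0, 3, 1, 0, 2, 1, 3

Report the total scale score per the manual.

40

Convert to 1–5: 5, 2, 3, 3, 5, 5, 4, 4, 2, 1, 4, 2, 1, 3, 2, 4
Reverse-coded (reverse-coded value = 6 − response):
  item 5: 6 − 5 = 1
  item 6: 6 − 5 = 1
  item 11: 6 − 4 = 2
Scored: 5, 2, 3, 3, 1, 1, 4, 4, 2, 1, 2, 2, 1, 3, 2, 4
Total = 40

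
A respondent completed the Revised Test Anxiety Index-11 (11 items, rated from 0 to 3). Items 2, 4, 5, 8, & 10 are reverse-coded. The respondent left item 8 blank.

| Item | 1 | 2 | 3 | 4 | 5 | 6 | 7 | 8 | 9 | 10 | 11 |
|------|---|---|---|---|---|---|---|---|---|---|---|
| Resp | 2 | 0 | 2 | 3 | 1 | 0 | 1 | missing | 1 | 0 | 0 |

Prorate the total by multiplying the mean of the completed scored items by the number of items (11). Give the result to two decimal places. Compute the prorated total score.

Reverse-coded (reversed = (0+3) − raw = 3 − raw):
  item 2: 3 − 0 = 3
  item 4: 3 − 3 = 0
  item 5: 3 − 1 = 2
  item 10: 3 − 0 = 3
Completed scored items (10 of 11): 2, 3, 2, 0, 2, 0, 1, 1, 3, 0; sum = 14.
Person mean = 14 / 10 ≈ 1.4000
Prorated total = (14 / 10) × 11 = 15.40 (to 2 dp)

15.40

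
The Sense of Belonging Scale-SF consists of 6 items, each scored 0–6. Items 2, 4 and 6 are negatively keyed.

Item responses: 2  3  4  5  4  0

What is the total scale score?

20

Raw sum = 18. Negatively keyed items: 2, 4, 6; their raw sum = 8.
Each reversal replaces raw with 6 − raw, changing the total by 6 − 2·raw per item.
Total = 18 + 3·6 − 2·8 = 18 + 18 − 16 = 20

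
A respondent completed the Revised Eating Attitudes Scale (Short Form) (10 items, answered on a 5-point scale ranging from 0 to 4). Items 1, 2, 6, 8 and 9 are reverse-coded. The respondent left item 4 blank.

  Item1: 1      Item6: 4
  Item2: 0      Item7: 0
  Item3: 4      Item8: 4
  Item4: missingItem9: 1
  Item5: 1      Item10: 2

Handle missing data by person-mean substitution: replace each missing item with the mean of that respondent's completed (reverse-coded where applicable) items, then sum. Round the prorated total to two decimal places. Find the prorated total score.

Reverse-coded (reverse-coded value = 4 − response):
  item 1: 4 − 1 = 3
  item 2: 4 − 0 = 4
  item 6: 4 − 4 = 0
  item 8: 4 − 4 = 0
  item 9: 4 − 1 = 3
Completed scored items (9 of 10): 3, 4, 4, 1, 0, 0, 0, 3, 2; sum = 17.
Person mean = 17 / 9 ≈ 1.8889
Prorated total = (17 / 9) × 10 = 18.89 (to 2 dp)

18.89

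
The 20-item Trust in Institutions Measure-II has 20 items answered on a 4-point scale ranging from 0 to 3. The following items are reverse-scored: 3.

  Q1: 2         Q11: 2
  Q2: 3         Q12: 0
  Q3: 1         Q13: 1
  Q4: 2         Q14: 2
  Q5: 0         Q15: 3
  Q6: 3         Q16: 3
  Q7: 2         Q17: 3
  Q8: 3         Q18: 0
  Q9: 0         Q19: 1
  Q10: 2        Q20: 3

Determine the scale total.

37

Raw sum = 36. Reverse-scored items: 3; their raw sum = 1.
Each reversal replaces raw with 3 − raw, changing the total by 3 − 2·raw per item.
Total = 36 + 1·3 − 2·1 = 36 + 3 − 2 = 37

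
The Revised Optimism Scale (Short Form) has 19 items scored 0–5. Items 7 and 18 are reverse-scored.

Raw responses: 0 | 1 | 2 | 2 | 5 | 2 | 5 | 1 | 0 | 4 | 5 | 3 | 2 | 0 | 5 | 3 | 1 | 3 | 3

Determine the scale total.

41

Apply reverse scoring (on a 0–5 scale, reversed = 5 − raw):
  item 7: 5 − 5 = 0
  item 18: 5 − 3 = 2
After reverse-coding: 0, 1, 2, 2, 5, 2, 0, 1, 0, 4, 5, 3, 2, 0, 5, 3, 1, 2, 3
Total = 0 + 1 + 2 + 2 + 5 + 2 + 0 + 1 + 0 + 4 + 5 + 3 + 2 + 0 + 5 + 3 + 1 + 2 + 3 = 41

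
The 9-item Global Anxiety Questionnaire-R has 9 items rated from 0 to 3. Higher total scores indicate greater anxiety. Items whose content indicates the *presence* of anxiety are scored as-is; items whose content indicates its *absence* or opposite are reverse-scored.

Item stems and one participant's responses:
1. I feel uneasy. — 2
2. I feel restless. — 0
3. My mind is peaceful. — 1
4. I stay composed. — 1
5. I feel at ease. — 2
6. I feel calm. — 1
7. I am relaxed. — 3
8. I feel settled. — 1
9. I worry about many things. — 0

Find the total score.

Items 3, 4, 5, 6, 7, 8 describe the absence/opposite of anxiety → reverse-score.
reversed = (0+3) − raw = 3 − raw.
  item 1: 2
  item 2: 0
  item 3: 3 − 1 = 2
  item 4: 3 − 1 = 2
  item 5: 3 − 2 = 1
  item 6: 3 − 1 = 2
  item 7: 3 − 3 = 0
  item 8: 3 − 1 = 2
  item 9: 0
Total = 2 + 0 + 2 + 2 + 1 + 2 + 0 + 2 + 0 = 11

11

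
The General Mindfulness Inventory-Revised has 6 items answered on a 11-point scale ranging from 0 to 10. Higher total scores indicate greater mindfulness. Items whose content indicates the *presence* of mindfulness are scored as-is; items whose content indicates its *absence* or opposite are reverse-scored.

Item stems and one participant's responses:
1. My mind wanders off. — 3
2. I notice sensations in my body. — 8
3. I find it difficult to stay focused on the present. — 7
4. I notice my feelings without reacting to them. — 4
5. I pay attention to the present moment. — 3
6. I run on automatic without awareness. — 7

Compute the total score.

28

Items 1, 3, 6 describe the absence/opposite of mindfulness → reverse-score.
on a 0–10 scale, reversed = 10 − raw.
  item 1: 10 − 3 = 7
  item 2: 8
  item 3: 10 − 7 = 3
  item 4: 4
  item 5: 3
  item 6: 10 − 7 = 3
Total = 7 + 8 + 3 + 4 + 3 + 3 = 28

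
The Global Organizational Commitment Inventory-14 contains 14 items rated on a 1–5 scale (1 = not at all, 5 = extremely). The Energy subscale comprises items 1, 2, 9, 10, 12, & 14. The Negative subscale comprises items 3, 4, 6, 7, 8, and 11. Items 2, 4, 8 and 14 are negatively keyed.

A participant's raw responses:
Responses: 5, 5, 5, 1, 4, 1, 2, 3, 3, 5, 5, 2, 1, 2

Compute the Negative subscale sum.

21

Negative items: 3, 4, 6, 7, 8, 11.
Of these, items 4 & 8 are negatively keyed; reverse-coded value = 6 − response.
  item 3: 5
  item 4: 6 − 1 = 5
  item 6: 1
  item 7: 2
  item 8: 6 − 3 = 3
  item 11: 5
Sum = 5 + 5 + 1 + 2 + 3 + 5 = 21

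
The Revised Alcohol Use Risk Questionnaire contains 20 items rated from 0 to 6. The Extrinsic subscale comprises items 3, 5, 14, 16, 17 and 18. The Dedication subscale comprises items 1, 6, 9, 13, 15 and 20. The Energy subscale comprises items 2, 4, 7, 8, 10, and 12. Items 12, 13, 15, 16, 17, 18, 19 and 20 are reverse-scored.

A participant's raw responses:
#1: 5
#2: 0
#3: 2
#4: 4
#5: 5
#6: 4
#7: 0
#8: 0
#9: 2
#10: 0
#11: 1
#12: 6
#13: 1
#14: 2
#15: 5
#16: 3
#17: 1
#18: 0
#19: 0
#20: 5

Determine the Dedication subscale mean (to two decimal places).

3.00

Dedication items: 1, 6, 9, 13, 15, 20.
Of these, items 13, 15, and 20 are reverse-scored; reverse-coded value = 6 − response.
  item 1: 5
  item 6: 4
  item 9: 2
  item 13: 6 − 1 = 5
  item 15: 6 − 5 = 1
  item 20: 6 − 5 = 1
Sum = 5 + 4 + 2 + 5 + 1 + 1 = 18
Mean = 18 / 6 = 3.00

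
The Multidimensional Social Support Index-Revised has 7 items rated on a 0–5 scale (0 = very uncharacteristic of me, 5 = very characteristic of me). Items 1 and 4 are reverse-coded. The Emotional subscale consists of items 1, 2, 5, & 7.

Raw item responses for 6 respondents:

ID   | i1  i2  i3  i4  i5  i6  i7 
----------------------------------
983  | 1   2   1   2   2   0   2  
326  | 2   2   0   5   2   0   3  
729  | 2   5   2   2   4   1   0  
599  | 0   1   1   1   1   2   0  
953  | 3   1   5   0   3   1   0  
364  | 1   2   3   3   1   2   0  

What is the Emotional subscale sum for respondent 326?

Respondent 326 raw: 2, 2, 0, 5, 2, 0, 3.
Emotional items: 1, 2, 5, 7.
Reverse-coded (reversed = (0+5) − raw = 5 − raw):
  item 1: 5 − 2 = 3
  item 2: 2
  item 5: 2
  item 7: 3
Sum = 3 + 2 + 2 + 3 = 10

10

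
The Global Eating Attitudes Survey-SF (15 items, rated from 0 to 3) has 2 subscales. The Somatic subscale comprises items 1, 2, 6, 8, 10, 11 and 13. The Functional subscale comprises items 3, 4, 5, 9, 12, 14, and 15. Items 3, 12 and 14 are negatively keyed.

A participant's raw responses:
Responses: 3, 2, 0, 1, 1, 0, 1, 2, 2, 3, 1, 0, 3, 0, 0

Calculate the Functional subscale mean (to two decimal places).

1.86

Functional items: 3, 4, 5, 9, 12, 14, 15.
Of these, items 3, 12 and 14 are negatively keyed; reverse-coded value = 3 − response.
  item 3: 3 − 0 = 3
  item 4: 1
  item 5: 1
  item 9: 2
  item 12: 3 − 0 = 3
  item 14: 3 − 0 = 3
  item 15: 0
Sum = 3 + 1 + 1 + 2 + 3 + 3 + 0 = 13
Mean = 13 / 7 = 1.86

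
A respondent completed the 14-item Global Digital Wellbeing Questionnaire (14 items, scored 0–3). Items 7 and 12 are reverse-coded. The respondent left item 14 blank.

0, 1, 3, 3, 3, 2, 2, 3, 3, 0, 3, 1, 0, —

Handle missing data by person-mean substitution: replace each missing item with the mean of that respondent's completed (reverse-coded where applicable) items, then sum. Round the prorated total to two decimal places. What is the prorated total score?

Reverse-coded (reverse-coded value = 3 − response):
  item 7: 3 − 2 = 1
  item 12: 3 − 1 = 2
Completed scored items (13 of 14): 0, 1, 3, 3, 3, 2, 1, 3, 3, 0, 3, 2, 0; sum = 24.
Person mean = 24 / 13 ≈ 1.8462
Prorated total = (24 / 13) × 14 = 25.85 (to 2 dp)

25.85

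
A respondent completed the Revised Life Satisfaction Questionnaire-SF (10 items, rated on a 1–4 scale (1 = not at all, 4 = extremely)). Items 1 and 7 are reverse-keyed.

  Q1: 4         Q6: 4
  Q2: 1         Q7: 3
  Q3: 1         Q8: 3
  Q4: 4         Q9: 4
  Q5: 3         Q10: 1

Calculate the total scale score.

Raw sum = 28. Reverse-keyed items: 1, 7; their raw sum = 7.
Each reversal replaces raw with 5 − raw, changing the total by 5 − 2·raw per item.
Total = 28 + 2·5 − 2·7 = 28 + 10 − 14 = 24

24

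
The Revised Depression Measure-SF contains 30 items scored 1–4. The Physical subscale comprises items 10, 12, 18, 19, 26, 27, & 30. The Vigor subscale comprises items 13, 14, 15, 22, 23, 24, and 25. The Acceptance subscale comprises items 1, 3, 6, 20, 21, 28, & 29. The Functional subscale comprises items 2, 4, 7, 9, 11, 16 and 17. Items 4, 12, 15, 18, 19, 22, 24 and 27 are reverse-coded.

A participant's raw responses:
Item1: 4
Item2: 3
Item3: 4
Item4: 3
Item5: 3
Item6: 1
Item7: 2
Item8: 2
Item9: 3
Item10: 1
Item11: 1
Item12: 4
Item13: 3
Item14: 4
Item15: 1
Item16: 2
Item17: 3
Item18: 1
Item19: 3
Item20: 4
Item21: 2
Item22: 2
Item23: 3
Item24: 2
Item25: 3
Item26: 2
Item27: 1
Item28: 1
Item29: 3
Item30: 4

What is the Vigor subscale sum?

Vigor items: 13, 14, 15, 22, 23, 24, 25.
Of these, items 15, 22, and 24 are reverse-coded; on a 1–4 scale, reversed = 5 − raw.
  item 13: 3
  item 14: 4
  item 15: 5 − 1 = 4
  item 22: 5 − 2 = 3
  item 23: 3
  item 24: 5 − 2 = 3
  item 25: 3
Sum = 3 + 4 + 4 + 3 + 3 + 3 + 3 = 23

23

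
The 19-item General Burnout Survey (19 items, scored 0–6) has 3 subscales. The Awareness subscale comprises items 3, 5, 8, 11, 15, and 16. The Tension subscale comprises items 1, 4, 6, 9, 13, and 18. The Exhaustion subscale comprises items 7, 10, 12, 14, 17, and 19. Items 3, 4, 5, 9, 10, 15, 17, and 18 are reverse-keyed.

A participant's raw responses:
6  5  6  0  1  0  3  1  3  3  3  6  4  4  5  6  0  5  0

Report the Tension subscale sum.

Tension items: 1, 4, 6, 9, 13, 18.
Of these, items 4, 9, & 18 are reverse-keyed; reversed = (0+6) − raw = 6 − raw.
  item 1: 6
  item 4: 6 − 0 = 6
  item 6: 0
  item 9: 6 − 3 = 3
  item 13: 4
  item 18: 6 − 5 = 1
Sum = 6 + 6 + 0 + 3 + 4 + 1 = 20

20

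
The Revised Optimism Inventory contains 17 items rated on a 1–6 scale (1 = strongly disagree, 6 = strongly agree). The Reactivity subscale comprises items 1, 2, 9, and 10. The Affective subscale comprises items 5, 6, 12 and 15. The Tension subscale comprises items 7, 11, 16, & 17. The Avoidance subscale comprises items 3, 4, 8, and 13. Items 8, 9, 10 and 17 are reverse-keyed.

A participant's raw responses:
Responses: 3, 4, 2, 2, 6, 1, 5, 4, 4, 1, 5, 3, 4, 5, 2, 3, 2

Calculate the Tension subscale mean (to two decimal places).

Tension items: 7, 11, 16, 17.
Of these, item 17 is reverse-keyed; on a 1–6 scale, reversed = 7 − raw.
  item 7: 5
  item 11: 5
  item 16: 3
  item 17: 7 − 2 = 5
Sum = 5 + 5 + 3 + 5 = 18
Mean = 18 / 4 = 4.50

4.50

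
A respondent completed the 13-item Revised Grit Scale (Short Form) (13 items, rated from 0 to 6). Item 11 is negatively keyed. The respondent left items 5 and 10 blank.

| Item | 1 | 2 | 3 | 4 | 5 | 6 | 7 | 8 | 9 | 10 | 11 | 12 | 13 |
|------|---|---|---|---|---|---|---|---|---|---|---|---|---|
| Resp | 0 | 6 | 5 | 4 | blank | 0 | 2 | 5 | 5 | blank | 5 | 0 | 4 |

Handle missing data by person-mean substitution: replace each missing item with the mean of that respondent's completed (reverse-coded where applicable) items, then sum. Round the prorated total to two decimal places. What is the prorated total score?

Reverse-coded (reversed = (0+6) − raw = 6 − raw):
  item 11: 6 − 5 = 1
Completed scored items (11 of 13): 0, 6, 5, 4, 0, 2, 5, 5, 1, 0, 4; sum = 32.
Person mean = 32 / 11 ≈ 2.9091
Prorated total = (32 / 11) × 13 = 37.82 (to 2 dp)

37.82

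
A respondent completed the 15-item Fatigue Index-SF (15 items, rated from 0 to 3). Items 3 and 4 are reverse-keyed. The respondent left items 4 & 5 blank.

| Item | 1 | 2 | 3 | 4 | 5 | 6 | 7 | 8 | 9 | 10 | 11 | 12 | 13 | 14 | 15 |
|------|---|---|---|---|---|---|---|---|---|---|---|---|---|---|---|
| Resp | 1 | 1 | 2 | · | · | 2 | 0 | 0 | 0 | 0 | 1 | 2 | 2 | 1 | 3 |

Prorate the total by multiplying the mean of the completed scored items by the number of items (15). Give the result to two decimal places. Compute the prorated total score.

Reverse-coded (reverse-coded value = 3 − response):
  item 3: 3 − 2 = 1
Completed scored items (13 of 15): 1, 1, 1, 2, 0, 0, 0, 0, 1, 2, 2, 1, 3; sum = 14.
Person mean = 14 / 13 ≈ 1.0769
Prorated total = (14 / 13) × 15 = 16.15 (to 2 dp)

16.15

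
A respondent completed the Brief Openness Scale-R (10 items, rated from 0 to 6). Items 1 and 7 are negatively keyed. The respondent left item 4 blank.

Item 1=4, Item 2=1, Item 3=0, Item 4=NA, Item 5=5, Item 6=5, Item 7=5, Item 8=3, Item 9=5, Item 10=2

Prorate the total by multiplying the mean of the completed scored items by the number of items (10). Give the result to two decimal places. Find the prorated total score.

26.67

Reverse-coded (on a 0–6 scale, reversed = 6 − raw):
  item 1: 6 − 4 = 2
  item 7: 6 − 5 = 1
Completed scored items (9 of 10): 2, 1, 0, 5, 5, 1, 3, 5, 2; sum = 24.
Person mean = 24 / 9 ≈ 2.6667
Prorated total = (24 / 9) × 10 = 26.67 (to 2 dp)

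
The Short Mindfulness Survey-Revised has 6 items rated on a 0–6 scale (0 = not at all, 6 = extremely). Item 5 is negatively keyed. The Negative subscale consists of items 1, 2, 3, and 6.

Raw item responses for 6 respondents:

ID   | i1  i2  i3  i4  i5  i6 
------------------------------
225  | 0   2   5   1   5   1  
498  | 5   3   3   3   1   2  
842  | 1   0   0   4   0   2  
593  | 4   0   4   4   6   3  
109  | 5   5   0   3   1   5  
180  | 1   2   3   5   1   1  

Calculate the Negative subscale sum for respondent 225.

Respondent 225 raw: 0, 2, 5, 1, 5, 1.
Negative items: 1, 2, 3, 6.
Reverse-coded (reversed = (0+6) − raw = 6 − raw):
  item 1: 0
  item 2: 2
  item 3: 5
  item 6: 1
Sum = 0 + 2 + 5 + 1 = 8

8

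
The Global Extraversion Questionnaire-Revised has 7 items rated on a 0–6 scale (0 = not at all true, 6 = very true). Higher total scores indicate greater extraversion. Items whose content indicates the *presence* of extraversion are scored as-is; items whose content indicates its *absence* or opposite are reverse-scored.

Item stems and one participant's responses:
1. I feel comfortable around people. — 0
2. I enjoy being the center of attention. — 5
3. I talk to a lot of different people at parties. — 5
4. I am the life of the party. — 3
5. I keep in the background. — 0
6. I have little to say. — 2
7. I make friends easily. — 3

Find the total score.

26

Items 5, 6 describe the absence/opposite of extraversion → reverse-score.
reverse-coded value = 6 − response.
  item 1: 0
  item 2: 5
  item 3: 5
  item 4: 3
  item 5: 6 − 0 = 6
  item 6: 6 − 2 = 4
  item 7: 3
Total = 0 + 5 + 5 + 3 + 6 + 4 + 3 = 26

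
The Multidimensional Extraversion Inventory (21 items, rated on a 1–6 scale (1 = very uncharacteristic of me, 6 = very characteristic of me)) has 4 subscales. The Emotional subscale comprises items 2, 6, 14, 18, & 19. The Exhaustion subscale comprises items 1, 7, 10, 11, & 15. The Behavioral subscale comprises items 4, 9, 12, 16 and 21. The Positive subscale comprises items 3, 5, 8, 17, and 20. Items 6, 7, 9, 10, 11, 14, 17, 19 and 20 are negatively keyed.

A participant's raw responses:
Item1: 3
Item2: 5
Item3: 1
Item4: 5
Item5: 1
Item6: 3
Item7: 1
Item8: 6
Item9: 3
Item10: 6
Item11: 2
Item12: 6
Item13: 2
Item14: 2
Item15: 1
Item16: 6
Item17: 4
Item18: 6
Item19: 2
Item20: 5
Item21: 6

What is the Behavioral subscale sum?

27

Behavioral items: 4, 9, 12, 16, 21.
Of these, item 9 is negatively keyed; reversed = (1+6) − raw = 7 − raw.
  item 4: 5
  item 9: 7 − 3 = 4
  item 12: 6
  item 16: 6
  item 21: 6
Sum = 5 + 4 + 6 + 6 + 6 = 27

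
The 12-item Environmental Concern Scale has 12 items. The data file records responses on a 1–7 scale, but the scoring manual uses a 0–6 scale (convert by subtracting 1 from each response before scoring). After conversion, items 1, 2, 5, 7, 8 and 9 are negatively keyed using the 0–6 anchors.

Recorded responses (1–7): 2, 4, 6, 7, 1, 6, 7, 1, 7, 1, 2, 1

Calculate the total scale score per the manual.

Convert to 0–6: 1, 3, 5, 6, 0, 5, 6, 0, 6, 0, 1, 0
Reverse-coded (on a 0–6 scale, reversed = 6 − raw):
  item 1: 6 − 1 = 5
  item 2: 6 − 3 = 3
  item 5: 6 − 0 = 6
  item 7: 6 − 6 = 0
  item 8: 6 − 0 = 6
  item 9: 6 − 6 = 0
Scored: 5, 3, 5, 6, 6, 5, 0, 6, 0, 0, 1, 0
Total = 37

37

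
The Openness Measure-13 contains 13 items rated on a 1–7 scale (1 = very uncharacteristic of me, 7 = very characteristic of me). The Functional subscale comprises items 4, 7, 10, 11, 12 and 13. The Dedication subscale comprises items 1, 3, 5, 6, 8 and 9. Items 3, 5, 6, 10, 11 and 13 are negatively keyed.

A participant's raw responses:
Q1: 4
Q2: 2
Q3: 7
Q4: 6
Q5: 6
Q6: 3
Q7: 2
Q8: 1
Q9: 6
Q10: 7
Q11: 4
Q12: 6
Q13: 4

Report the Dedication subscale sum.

19

Dedication items: 1, 3, 5, 6, 8, 9.
Of these, items 3, 5, & 6 are negatively keyed; on a 1–7 scale, reversed = 8 − raw.
  item 1: 4
  item 3: 8 − 7 = 1
  item 5: 8 − 6 = 2
  item 6: 8 − 3 = 5
  item 8: 1
  item 9: 6
Sum = 4 + 1 + 2 + 5 + 1 + 6 = 19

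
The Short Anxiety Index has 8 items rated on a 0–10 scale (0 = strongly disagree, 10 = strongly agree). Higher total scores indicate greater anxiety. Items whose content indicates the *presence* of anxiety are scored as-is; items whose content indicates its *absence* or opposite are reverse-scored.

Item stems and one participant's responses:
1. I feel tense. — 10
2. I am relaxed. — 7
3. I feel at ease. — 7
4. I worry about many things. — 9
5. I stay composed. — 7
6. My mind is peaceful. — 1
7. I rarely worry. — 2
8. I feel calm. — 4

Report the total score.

Items 2, 3, 5, 6, 7, 8 describe the absence/opposite of anxiety → reverse-score.
reverse-coded value = 10 − response.
  item 1: 10
  item 2: 10 − 7 = 3
  item 3: 10 − 7 = 3
  item 4: 9
  item 5: 10 − 7 = 3
  item 6: 10 − 1 = 9
  item 7: 10 − 2 = 8
  item 8: 10 − 4 = 6
Total = 10 + 3 + 3 + 9 + 3 + 9 + 8 + 6 = 51

51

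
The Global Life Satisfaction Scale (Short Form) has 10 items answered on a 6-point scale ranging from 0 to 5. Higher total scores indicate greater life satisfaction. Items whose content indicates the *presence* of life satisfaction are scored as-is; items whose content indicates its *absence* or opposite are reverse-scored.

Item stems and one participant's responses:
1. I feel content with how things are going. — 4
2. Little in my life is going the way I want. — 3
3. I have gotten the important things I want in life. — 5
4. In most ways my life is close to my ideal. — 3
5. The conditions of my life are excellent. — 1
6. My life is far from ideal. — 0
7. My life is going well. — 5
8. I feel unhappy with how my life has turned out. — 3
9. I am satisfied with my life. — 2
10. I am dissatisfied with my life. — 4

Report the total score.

30

Items 2, 6, 8, 10 describe the absence/opposite of life satisfaction → reverse-score.
reverse-coded value = 5 − response.
  item 1: 4
  item 2: 5 − 3 = 2
  item 3: 5
  item 4: 3
  item 5: 1
  item 6: 5 − 0 = 5
  item 7: 5
  item 8: 5 − 3 = 2
  item 9: 2
  item 10: 5 − 4 = 1
Total = 4 + 2 + 5 + 3 + 1 + 5 + 5 + 2 + 2 + 1 = 30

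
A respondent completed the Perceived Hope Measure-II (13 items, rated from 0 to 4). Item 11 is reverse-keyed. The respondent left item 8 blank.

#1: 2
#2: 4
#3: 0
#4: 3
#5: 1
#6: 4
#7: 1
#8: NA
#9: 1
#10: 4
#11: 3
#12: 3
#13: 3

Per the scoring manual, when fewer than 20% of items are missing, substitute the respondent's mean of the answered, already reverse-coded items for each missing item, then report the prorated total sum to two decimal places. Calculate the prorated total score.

29.25

Reverse-coded (on a 0–4 scale, reversed = 4 − raw):
  item 11: 4 − 3 = 1
Completed scored items (12 of 13): 2, 4, 0, 3, 1, 4, 1, 1, 4, 1, 3, 3; sum = 27.
Person mean = 27 / 12 ≈ 2.2500
Prorated total = (27 / 12) × 13 = 29.25 (to 2 dp)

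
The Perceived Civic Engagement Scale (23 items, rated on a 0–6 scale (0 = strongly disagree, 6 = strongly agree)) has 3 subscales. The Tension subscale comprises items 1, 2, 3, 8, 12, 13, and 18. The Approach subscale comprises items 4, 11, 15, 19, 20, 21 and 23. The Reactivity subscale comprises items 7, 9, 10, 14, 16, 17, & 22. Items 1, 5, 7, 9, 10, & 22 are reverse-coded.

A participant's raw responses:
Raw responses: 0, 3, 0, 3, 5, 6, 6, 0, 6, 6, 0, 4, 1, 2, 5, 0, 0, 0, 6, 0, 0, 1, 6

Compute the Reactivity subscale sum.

Reactivity items: 7, 9, 10, 14, 16, 17, 22.
Of these, items 7, 9, 10 and 22 are reverse-coded; on a 0–6 scale, reversed = 6 − raw.
  item 7: 6 − 6 = 0
  item 9: 6 − 6 = 0
  item 10: 6 − 6 = 0
  item 14: 2
  item 16: 0
  item 17: 0
  item 22: 6 − 1 = 5
Sum = 0 + 0 + 0 + 2 + 0 + 0 + 5 = 7

7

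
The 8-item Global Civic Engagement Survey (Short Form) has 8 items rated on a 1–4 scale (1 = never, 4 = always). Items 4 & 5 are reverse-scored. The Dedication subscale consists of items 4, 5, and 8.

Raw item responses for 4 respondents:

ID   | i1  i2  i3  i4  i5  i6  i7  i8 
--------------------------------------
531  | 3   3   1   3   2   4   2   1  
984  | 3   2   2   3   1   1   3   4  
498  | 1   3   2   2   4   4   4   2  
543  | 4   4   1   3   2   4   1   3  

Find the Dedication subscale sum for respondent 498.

6

Respondent 498 raw: 1, 3, 2, 2, 4, 4, 4, 2.
Dedication items: 4, 5, 8.
Reverse-coded (reverse-coded value = 5 − response):
  item 4: 5 − 2 = 3
  item 5: 5 − 4 = 1
  item 8: 2
Sum = 3 + 1 + 2 = 6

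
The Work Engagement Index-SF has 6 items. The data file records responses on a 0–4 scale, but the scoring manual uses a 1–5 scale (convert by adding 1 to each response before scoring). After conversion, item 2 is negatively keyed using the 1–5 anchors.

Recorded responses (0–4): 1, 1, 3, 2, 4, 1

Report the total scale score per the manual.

20

Convert to 1–5: 2, 2, 4, 3, 5, 2
Reverse-coded (on a 1–5 scale, reversed = 6 − raw):
  item 2: 6 − 2 = 4
Scored: 2, 4, 4, 3, 5, 2
Total = 20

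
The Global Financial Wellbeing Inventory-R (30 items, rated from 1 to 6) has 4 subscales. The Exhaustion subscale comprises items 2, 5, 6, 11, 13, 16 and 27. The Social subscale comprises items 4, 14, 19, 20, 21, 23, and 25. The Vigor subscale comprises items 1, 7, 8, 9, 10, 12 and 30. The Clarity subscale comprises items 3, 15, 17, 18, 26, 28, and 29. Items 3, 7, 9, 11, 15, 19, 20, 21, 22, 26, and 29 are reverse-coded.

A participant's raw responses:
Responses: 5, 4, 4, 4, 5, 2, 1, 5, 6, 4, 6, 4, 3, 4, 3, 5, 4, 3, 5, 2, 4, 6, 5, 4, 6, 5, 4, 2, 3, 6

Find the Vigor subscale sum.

31

Vigor items: 1, 7, 8, 9, 10, 12, 30.
Of these, items 7 and 9 are reverse-coded; reverse-coded value = 7 − response.
  item 1: 5
  item 7: 7 − 1 = 6
  item 8: 5
  item 9: 7 − 6 = 1
  item 10: 4
  item 12: 4
  item 30: 6
Sum = 5 + 6 + 5 + 1 + 4 + 4 + 6 = 31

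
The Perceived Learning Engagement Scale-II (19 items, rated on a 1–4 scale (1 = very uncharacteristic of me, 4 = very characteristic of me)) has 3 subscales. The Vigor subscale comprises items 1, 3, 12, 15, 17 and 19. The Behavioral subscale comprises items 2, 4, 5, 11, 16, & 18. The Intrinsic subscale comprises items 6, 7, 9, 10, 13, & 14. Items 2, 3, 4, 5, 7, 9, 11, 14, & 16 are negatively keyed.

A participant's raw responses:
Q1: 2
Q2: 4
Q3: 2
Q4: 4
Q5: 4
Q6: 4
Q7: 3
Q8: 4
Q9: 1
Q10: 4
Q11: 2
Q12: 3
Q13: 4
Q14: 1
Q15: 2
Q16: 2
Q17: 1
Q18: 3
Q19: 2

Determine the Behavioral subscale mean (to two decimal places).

2.00

Behavioral items: 2, 4, 5, 11, 16, 18.
Of these, items 2, 4, 5, 11, and 16 are negatively keyed; reversed = (1+4) − raw = 5 − raw.
  item 2: 5 − 4 = 1
  item 4: 5 − 4 = 1
  item 5: 5 − 4 = 1
  item 11: 5 − 2 = 3
  item 16: 5 − 2 = 3
  item 18: 3
Sum = 1 + 1 + 1 + 3 + 3 + 3 = 12
Mean = 12 / 6 = 2.00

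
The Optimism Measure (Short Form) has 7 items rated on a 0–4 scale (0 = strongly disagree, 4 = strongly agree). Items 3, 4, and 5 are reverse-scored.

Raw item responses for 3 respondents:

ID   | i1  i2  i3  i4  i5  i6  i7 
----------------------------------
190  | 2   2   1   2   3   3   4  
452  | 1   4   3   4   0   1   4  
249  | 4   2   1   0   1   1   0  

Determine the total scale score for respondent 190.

Respondent 190 raw: 2, 2, 1, 2, 3, 3, 4.
Reverse-coded (reversed = (0+4) − raw = 4 − raw):
  item 1: 2
  item 2: 2
  item 3: 4 − 1 = 3
  item 4: 4 − 2 = 2
  item 5: 4 − 3 = 1
  item 6: 3
  item 7: 4
Sum = 2 + 2 + 3 + 2 + 1 + 3 + 4 = 17

17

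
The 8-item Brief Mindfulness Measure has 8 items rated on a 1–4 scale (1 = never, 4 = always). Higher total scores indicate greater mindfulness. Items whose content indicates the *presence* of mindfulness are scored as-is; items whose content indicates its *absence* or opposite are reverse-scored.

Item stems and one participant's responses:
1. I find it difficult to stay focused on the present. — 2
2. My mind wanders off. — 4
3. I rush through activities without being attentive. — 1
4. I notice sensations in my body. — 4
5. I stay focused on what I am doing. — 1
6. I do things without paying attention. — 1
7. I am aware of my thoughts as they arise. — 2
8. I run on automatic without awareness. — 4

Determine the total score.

Items 1, 2, 3, 6, 8 describe the absence/opposite of mindfulness → reverse-score.
reversed = (1+4) − raw = 5 − raw.
  item 1: 5 − 2 = 3
  item 2: 5 − 4 = 1
  item 3: 5 − 1 = 4
  item 4: 4
  item 5: 1
  item 6: 5 − 1 = 4
  item 7: 2
  item 8: 5 − 4 = 1
Total = 3 + 1 + 4 + 4 + 1 + 4 + 2 + 1 = 20

20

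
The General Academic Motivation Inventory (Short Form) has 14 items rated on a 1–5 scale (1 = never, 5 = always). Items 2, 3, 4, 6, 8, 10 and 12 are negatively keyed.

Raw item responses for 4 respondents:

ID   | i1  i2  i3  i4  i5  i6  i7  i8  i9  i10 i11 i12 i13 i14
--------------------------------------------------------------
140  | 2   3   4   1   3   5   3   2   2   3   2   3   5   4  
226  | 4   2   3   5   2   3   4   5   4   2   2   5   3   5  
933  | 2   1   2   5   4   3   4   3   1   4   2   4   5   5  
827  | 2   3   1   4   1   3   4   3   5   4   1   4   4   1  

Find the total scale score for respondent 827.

38

Respondent 827 raw: 2, 3, 1, 4, 1, 3, 4, 3, 5, 4, 1, 4, 4, 1.
Reverse-coded (reversed = (1+5) − raw = 6 − raw):
  item 1: 2
  item 2: 6 − 3 = 3
  item 3: 6 − 1 = 5
  item 4: 6 − 4 = 2
  item 5: 1
  item 6: 6 − 3 = 3
  item 7: 4
  item 8: 6 − 3 = 3
  item 9: 5
  item 10: 6 − 4 = 2
  item 11: 1
  item 12: 6 − 4 = 2
  item 13: 4
  item 14: 1
Sum = 2 + 3 + 5 + 2 + 1 + 3 + 4 + 3 + 5 + 2 + 1 + 2 + 4 + 1 = 38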